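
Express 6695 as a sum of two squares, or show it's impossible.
Not possible

Factorization: 6695 = 5 × 13 × 103
By Fermat: n is sum of two squares iff every prime p ≡ 3 (mod 4) appears to even power.
Prime(s) ≡ 3 (mod 4) with odd exponent: [(103, 1)]
Therefore 6695 cannot be expressed as a² + b².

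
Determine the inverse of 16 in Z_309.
58

gcd(16, 309) = 1, so the inverse exists.
Extended Euclidean algorithm on (309, 16):
309 = 19 × 16 + 5  ⟹  5 = (1)·309 + (-19)·16
16 = 3 × 5 + 1  ⟹  1 = (-3)·309 + (58)·16
So (58)·16 ≡ 1 (mod 309), i.e. 16^(-1) ≡ 58 (mod 309).
Check: 16 × 58 = 928 ≡ 1 (mod 309)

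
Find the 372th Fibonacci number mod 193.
171

Matrix identity: Q^n = [[F_(n+1), F_n], [F_n, F_(n-1)]] with Q = [[1,1],[1,0]].
n = 372 = 101110100₂. Square-and-multiply, entries mod 193:
Q^1 = [[1,1],[1,0]]
Q^2 = (Q^1)² = [[2,1],[1,1]]
Q^5 = (Q^2)²·Q = [[8,5],[5,3]]
Q^11 = (Q^5)²·Q = [[144,89],[89,55]]
Q^23 = (Q^11)²·Q = [[48,93],[93,148]]
Q^46 = (Q^23)² = [[145,86],[86,59]]
Q^93 = (Q^46)²·Q = [[31,50],[50,174]]
Q^186 = (Q^93)² = [[180,21],[21,159]]
Q^372 = (Q^186)² = [[31,171],[171,53]]
F_372 mod 193 = Q^372[0][1] = 171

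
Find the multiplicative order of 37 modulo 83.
41

83 is prime, so ord(37) divides φ(83) = 82.
Divisors of 82: 1, 2, 41, 82.
Repeated squaring: 37^1 ≡ 37, 37^2 ≡ 41, 37^4 ≡ 21, 37^8 ≡ 26, 37^16 ≡ 12, 37^32 ≡ 61, 37^64 ≡ 69 (mod 83).
Test 37^d mod 83 for each divisor d in increasing order:
37^1 ≡ 37
37^2 ≡ 41
37^41 = 37^32·37^8·37^1 ≡ 1  ← first divisor giving 1
The order is 41.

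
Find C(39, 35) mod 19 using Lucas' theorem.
0

Using Lucas' theorem:
Write n=39 and k=35 in base 19:
n in base 19: [2, 1]
k in base 19: [1, 16]
C(39,35) mod 19 = ∏ C(n_i, k_i) mod 19
Digit binomials (mod 19): C(2,1) = 2; C(1,16) = 0 (k_i > n_i)
Product: 2 × 0 = 0 ≡ 0 (mod 19)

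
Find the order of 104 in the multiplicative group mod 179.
178

179 is prime, so ord(104) divides φ(179) = 178.
Divisors of 178: 1, 2, 89, 178.
Repeated squaring: 104^1 ≡ 104, 104^2 ≡ 76, 104^4 ≡ 48, 104^8 ≡ 156, 104^16 ≡ 171, 104^32 ≡ 64, 104^64 ≡ 158, 104^128 ≡ 83 (mod 179).
Test 104^d mod 179 for each divisor d in increasing order:
104^1 ≡ 104
104^2 ≡ 76
104^89 = 104^64·104^16·104^8·104^1 ≡ 178
104^178 = 104^128·104^32·104^16·104^2 ≡ 1  ← first divisor giving 1
The order is 178.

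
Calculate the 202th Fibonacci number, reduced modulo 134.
1

Matrix identity: Q^n = [[F_(n+1), F_n], [F_n, F_(n-1)]] with Q = [[1,1],[1,0]].
n = 202 = 11001010₂. Square-and-multiply, entries mod 134:
Q^1 = [[1,1],[1,0]]
Q^3 = (Q^1)²·Q = [[3,2],[2,1]]
Q^6 = (Q^3)² = [[13,8],[8,5]]
Q^12 = (Q^6)² = [[99,10],[10,89]]
Q^25 = (Q^12)²·Q = [[123,119],[119,4]]
Q^50 = (Q^25)² = [[78,105],[105,107]]
Q^101 = (Q^50)²·Q = [[86,91],[91,129]]
Q^202 = (Q^101)² = [[133,1],[1,132]]
F_202 mod 134 = Q^202[0][1] = 1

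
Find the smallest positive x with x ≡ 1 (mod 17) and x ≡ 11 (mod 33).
341

Using Chinese Remainder Theorem:
M = 17 × 33 = 561
M1 = 33, M2 = 17
y1 = 33^(-1) mod 17 = 16
y2 = 17^(-1) mod 33 = 2
x = (1×33×16 + 11×17×2) mod 561 = 341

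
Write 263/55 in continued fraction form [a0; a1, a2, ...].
[4; 1, 3, 1, 1, 2, 2]

Euclidean algorithm steps:
263 = 4 × 55 + 43
55 = 1 × 43 + 12
43 = 3 × 12 + 7
12 = 1 × 7 + 5
7 = 1 × 5 + 2
5 = 2 × 2 + 1
2 = 2 × 1 + 0
Continued fraction: [4; 1, 3, 1, 1, 2, 2]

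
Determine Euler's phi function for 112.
48

112 = 2^4 × 7
φ(n) = n × ∏(1 - 1/p) for each prime p dividing n
φ(112) = 112 × (1 - 1/2) × (1 - 1/7) = 48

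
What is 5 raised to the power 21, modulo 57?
11

Repeated squaring. Binary of 21 = 10101.
5^1 ≡ 5 (mod 57); 5^2 ≡ 25 (mod 57); 5^4 ≡ 55 (mod 57); 5^8 ≡ 4 (mod 57); 5^16 ≡ 16 (mod 57)
5^21 = 5^1 × 5^4 × 5^16 ≡ 11 (mod 57)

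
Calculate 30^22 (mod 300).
0

Repeated squaring. Binary of 22 = 10110.
30^1 ≡ 30 (mod 300); 30^2 ≡ 0 (mod 300); 30^4 ≡ 0 (mod 300); 30^8 ≡ 0 (mod 300); 30^16 ≡ 0 (mod 300)
30^22 = 30^2 × 30^4 × 30^16 ≡ 0 (mod 300)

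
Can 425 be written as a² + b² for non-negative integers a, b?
5² + 20² (a=5, b=20)

Factorization: 425 = 5^2 × 17
By Fermat: n is sum of two squares iff every prime p ≡ 3 (mod 4) appears to even power.
All primes ≡ 3 (mod 4) appear to even power.
Search a = 0, 1, 2, … for 425 - a² a perfect square: first hit at a = 5: 425 - 25 = 400 = 20².
425 = 5² + 20² = 25 + 400 ✓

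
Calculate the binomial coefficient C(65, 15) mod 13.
0

Using Lucas' theorem:
Write n=65 and k=15 in base 13:
n in base 13: [5, 0]
k in base 13: [1, 2]
C(65,15) mod 13 = ∏ C(n_i, k_i) mod 13
Digit binomials (mod 13): C(5,1) = 5; C(0,2) = 0 (k_i > n_i)
Product: 5 × 0 = 0 ≡ 0 (mod 13)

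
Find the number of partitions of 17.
297

p(n) counts ways to write n as a sum of positive integers (order ignored).
Euler's pentagonal recurrence: p(k) = p(k-1) + p(k-2) - p(k-5) - p(k-7) + p(k-12) + p(k-15) - ... (offsets j(3j∓1)/2, signs ++--, p(0)=1, p(<0)=0).
DP table for k = 0..16: p(0)=1, p(1)=1, p(2)=2, p(3)=3, p(4)=5, p(5)=7, p(6)=11, p(7)=15, p(8)=22, p(9)=30, p(10)=42, p(11)=56, p(12)=77, p(13)=101, p(14)=135, p(15)=176, p(16)=231.
Final step: p(17) = p(16) + p(15) - p(12) - p(10) + p(5) + p(2)
= 231 + 176 - 77 - 42 + 7 + 2
= 297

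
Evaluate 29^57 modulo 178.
143

Repeated squaring. Binary of 57 = 111001.
29^1 ≡ 29 (mod 178); 29^2 ≡ 129 (mod 178); 29^4 ≡ 87 (mod 178); 29^8 ≡ 93 (mod 178); 29^16 ≡ 105 (mod 178); 29^32 ≡ 167 (mod 178)
29^57 = 29^1 × 29^8 × 29^16 × 29^32 ≡ 143 (mod 178)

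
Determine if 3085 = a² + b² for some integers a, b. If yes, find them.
13² + 54² (a=13, b=54)

Factorization: 3085 = 5 × 617
By Fermat: n is sum of two squares iff every prime p ≡ 3 (mod 4) appears to even power.
All primes ≡ 3 (mod 4) appear to even power.
Search a = 0, 1, 2, … for 3085 - a² a perfect square: first hit at a = 13: 3085 - 169 = 2916 = 54².
3085 = 13² + 54² = 169 + 2916 ✓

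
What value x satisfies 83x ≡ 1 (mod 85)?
42

gcd(83, 85) = 1, so the inverse exists.
Extended Euclidean algorithm on (85, 83):
85 = 1 × 83 + 2  ⟹  2 = (1)·85 + (-1)·83
83 = 41 × 2 + 1  ⟹  1 = (-41)·85 + (42)·83
So (42)·83 ≡ 1 (mod 85), i.e. 83^(-1) ≡ 42 (mod 85).
Check: 83 × 42 = 3486 ≡ 1 (mod 85)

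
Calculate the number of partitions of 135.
9035836076

p(n) counts ways to write n as a sum of positive integers (order ignored).
Euler's pentagonal recurrence: p(k) = p(k-1) + p(k-2) - p(k-5) - p(k-7) + p(k-12) + p(k-15) - ... (offsets j(3j∓1)/2, signs ++--, p(0)=1, p(<0)=0).
DP table for k = 0..134: p(0)=1, p(1)=1, p(2)=2, p(3)=3, p(4)=5, p(5)=7, p(6)=11, p(7)=15, p(8)=22, p(9)=30, p(10)=42, p(11)=56, p(12)=77, p(13)=101, p(14)=135, p(15)=176, p(16)=231, p(17)=297, p(18)=385, p(19)=490, p(20)=627, p(21)=792, p(22)=1002, p(23)=1255, p(24)=1575, p(25)=1958, p(26)=2436, p(27)=3010, p(28)=3718, p(29)=4565, p(30)=5604, p(31)=6842, p(32)=8349, p(33)=10143, p(34)=12310, p(35)=14883, p(36)=17977, p(37)=21637, p(38)=26015, p(39)=31185, p(40)=37338, p(41)=44583, p(42)=53174, p(43)=63261, p(44)=75175, p(45)=89134, p(46)=105558, p(47)=124754, p(48)=147273, p(49)=173525, p(50)=204226, p(51)=239943, p(52)=281589, p(53)=329931, p(54)=386155, p(55)=451276, p(56)=526823, p(57)=614154, p(58)=715220, p(59)=831820, p(60)=966467, p(61)=1121505, p(62)=1300156, p(63)=1505499, p(64)=1741630, p(65)=2012558, p(66)=2323520, p(67)=2679689, p(68)=3087735, p(69)=3554345, p(70)=4087968, p(71)=4697205, p(72)=5392783, p(73)=6185689, p(74)=7089500, p(75)=8118264, p(76)=9289091, p(77)=10619863, p(78)=12132164, p(79)=13848650, p(80)=15796476, p(81)=18004327, p(82)=20506255, p(83)=23338469, p(84)=26543660, p(85)=30167357, p(86)=34262962, p(87)=38887673, p(88)=44108109, p(89)=49995925, p(90)=56634173, p(91)=64112359, p(92)=72533807, p(93)=82010177, p(94)=92669720, p(95)=104651419, p(96)=118114304, p(97)=133230930, p(98)=150198136, p(99)=169229875, p(100)=190569292, p(101)=214481126, p(102)=241265379, p(103)=271248950, p(104)=304801365, p(105)=342325709, p(106)=384276336, p(107)=431149389, p(108)=483502844, p(109)=541946240, p(110)=607163746, p(111)=679903203, p(112)=761002156, p(113)=851376628, p(114)=952050665, p(115)=1064144451, p(116)=1188908248, p(117)=1327710076, p(118)=1482074143, p(119)=1653668665, p(120)=1844349560, p(121)=2056148051, p(122)=2291320912, p(123)=2552338241, p(124)=2841940500, p(125)=3163127352, p(126)=3519222692, p(127)=3913864295, p(128)=4351078600, p(129)=4835271870, p(130)=5371315400, p(131)=5964539504, p(132)=6620830889, p(133)=7346629512, p(134)=8149040695.
Final step: p(135) = p(134) + p(133) - p(130) - p(128) + p(123) + p(120) - p(113) - p(109) + p(100) + p(95) - p(84) - p(78) + p(65) + p(58) - p(43) - p(35) + p(18) + p(9)
= 8149040695 + 7346629512 - 5371315400 - 4351078600 + 2552338241 + 1844349560 - 851376628 - 541946240 + 190569292 + 104651419 - 26543660 - 12132164 + 2012558 + 715220 - 63261 - 14883 + 385 + 30
= 9035836076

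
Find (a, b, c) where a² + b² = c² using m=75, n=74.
(149, 11100, 11101)

Euclid's formula: a = m² - n², b = 2mn, c = m² + n²
m = 75, n = 74
a = 75² - 74² = 5625 - 5476 = 149
b = 2 × 75 × 74 = 11100
c = 75² + 74² = 5625 + 5476 = 11101
Verification: 149² + 11100² = 22201 + 123210000 = 123232201 = 11101² ✓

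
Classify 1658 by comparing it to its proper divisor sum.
deficient

Proper divisors of 1658: sum = 1 + 2 + 829 = 832
Since 832 < 1658, 1658 is deficient.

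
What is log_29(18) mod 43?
13

Baby-step giant-step with step n = ⌈√43⌉ = 7.
Baby steps 29^j mod 43 (j:value) for j=0..6: 0:1, 1:29, 2:24, 3:8, 4:17, 5:20, 6:21.
Giant-step multiplier: 29^(-7) ≡ 29^(42-7) = 29^35 ≡ 37 (mod 43).
Giant steps γ_i = 18·37^i mod 43: γ_0=18, γ_1=21 (in table at j=6).
x = i·n + j = 1·7 + 6 = 13.
Check: 29^13 ≡ 18 (mod 43).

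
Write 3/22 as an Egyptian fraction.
1/8 + 1/88

Greedy algorithm:
3/22: ceiling(22/3) = 8, use 1/8
1/88: ceiling(88/1) = 88, use 1/88
Result: 3/22 = 1/8 + 1/88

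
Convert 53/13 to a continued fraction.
[4; 13]

Euclidean algorithm steps:
53 = 4 × 13 + 1
13 = 13 × 1 + 0
Continued fraction: [4; 13]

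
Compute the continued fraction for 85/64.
[1; 3, 21]

Euclidean algorithm steps:
85 = 1 × 64 + 21
64 = 3 × 21 + 1
21 = 21 × 1 + 0
Continued fraction: [1; 3, 21]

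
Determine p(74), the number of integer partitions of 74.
7089500

p(n) counts ways to write n as a sum of positive integers (order ignored).
Euler's pentagonal recurrence: p(k) = p(k-1) + p(k-2) - p(k-5) - p(k-7) + p(k-12) + p(k-15) - ... (offsets j(3j∓1)/2, signs ++--, p(0)=1, p(<0)=0).
DP table for k = 0..73: p(0)=1, p(1)=1, p(2)=2, p(3)=3, p(4)=5, p(5)=7, p(6)=11, p(7)=15, p(8)=22, p(9)=30, p(10)=42, p(11)=56, p(12)=77, p(13)=101, p(14)=135, p(15)=176, p(16)=231, p(17)=297, p(18)=385, p(19)=490, p(20)=627, p(21)=792, p(22)=1002, p(23)=1255, p(24)=1575, p(25)=1958, p(26)=2436, p(27)=3010, p(28)=3718, p(29)=4565, p(30)=5604, p(31)=6842, p(32)=8349, p(33)=10143, p(34)=12310, p(35)=14883, p(36)=17977, p(37)=21637, p(38)=26015, p(39)=31185, p(40)=37338, p(41)=44583, p(42)=53174, p(43)=63261, p(44)=75175, p(45)=89134, p(46)=105558, p(47)=124754, p(48)=147273, p(49)=173525, p(50)=204226, p(51)=239943, p(52)=281589, p(53)=329931, p(54)=386155, p(55)=451276, p(56)=526823, p(57)=614154, p(58)=715220, p(59)=831820, p(60)=966467, p(61)=1121505, p(62)=1300156, p(63)=1505499, p(64)=1741630, p(65)=2012558, p(66)=2323520, p(67)=2679689, p(68)=3087735, p(69)=3554345, p(70)=4087968, p(71)=4697205, p(72)=5392783, p(73)=6185689.
Final step: p(74) = p(73) + p(72) - p(69) - p(67) + p(62) + p(59) - p(52) - p(48) + p(39) + p(34) - p(23) - p(17) + p(4)
= 6185689 + 5392783 - 3554345 - 2679689 + 1300156 + 831820 - 281589 - 147273 + 31185 + 12310 - 1255 - 297 + 5
= 7089500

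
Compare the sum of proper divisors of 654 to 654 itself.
abundant

Proper divisors of 654: sum = 1 + 2 + 3 + 6 + 109 + 218 + 327 = 666
Since 666 > 654, 654 is abundant.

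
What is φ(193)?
192

193 = 193
φ(n) = n × ∏(1 - 1/p) for each prime p dividing n
φ(193) = 193 × (1 - 1/193) = 192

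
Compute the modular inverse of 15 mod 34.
25

gcd(15, 34) = 1, so the inverse exists.
Extended Euclidean algorithm on (34, 15):
34 = 2 × 15 + 4  ⟹  4 = (1)·34 + (-2)·15
15 = 3 × 4 + 3  ⟹  3 = (-3)·34 + (7)·15
4 = 1 × 3 + 1  ⟹  1 = (4)·34 + (-9)·15
So (-9)·15 ≡ 1 (mod 34), i.e. 15^(-1) ≡ -9 ≡ 25 (mod 34).
Check: 15 × 25 = 375 ≡ 1 (mod 34)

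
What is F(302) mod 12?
5

Matrix identity: Q^n = [[F_(n+1), F_n], [F_n, F_(n-1)]] with Q = [[1,1],[1,0]].
n = 302 = 100101110₂. Square-and-multiply, entries mod 12:
Q^1 = [[1,1],[1,0]]
Q^2 = (Q^1)² = [[2,1],[1,1]]
Q^4 = (Q^2)² = [[5,3],[3,2]]
Q^9 = (Q^4)²·Q = [[7,10],[10,9]]
Q^18 = (Q^9)² = [[5,4],[4,1]]
Q^37 = (Q^18)²·Q = [[5,5],[5,0]]
Q^75 = (Q^37)²·Q = [[3,2],[2,1]]
Q^151 = (Q^75)²·Q = [[9,1],[1,8]]
Q^302 = (Q^151)² = [[10,5],[5,5]]
F_302 mod 12 = Q^302[0][1] = 5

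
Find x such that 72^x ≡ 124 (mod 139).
64

Baby-step giant-step with step n = ⌈√139⌉ = 12.
Baby steps 72^j mod 139 (j:value) for j=0..11: 0:1, 1:72, 2:41, 3:33, 4:13, 5:102, 6:116, 7:12, 8:30, 9:75, 10:118, 11:17.
Giant-step multiplier: 72^(-12) ≡ 72^(138-12) = 72^126 ≡ 36 (mod 139).
Giant steps γ_i = 124·36^i mod 139: γ_0=124, γ_1=16, γ_2=20, γ_3=25, γ_4=66, γ_5=13 (in table at j=4).
x = i·n + j = 5·12 + 4 = 64.
Check: 72^64 ≡ 124 (mod 139).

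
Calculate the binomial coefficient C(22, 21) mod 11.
0

Using Lucas' theorem:
Write n=22 and k=21 in base 11:
n in base 11: [2, 0]
k in base 11: [1, 10]
C(22,21) mod 11 = ∏ C(n_i, k_i) mod 11
Digit binomials (mod 11): C(2,1) = 2; C(0,10) = 0 (k_i > n_i)
Product: 2 × 0 = 0 ≡ 0 (mod 11)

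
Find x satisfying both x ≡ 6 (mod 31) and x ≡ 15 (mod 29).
595

Using Chinese Remainder Theorem:
M = 31 × 29 = 899
M1 = 29, M2 = 31
y1 = 29^(-1) mod 31 = 15
y2 = 31^(-1) mod 29 = 15
x = (6×29×15 + 15×31×15) mod 899 = 595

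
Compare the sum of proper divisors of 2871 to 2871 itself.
deficient

Proper divisors of 2871: sum = 1 + 3 + 9 + 11 + 29 + 33 + 87 + 99 + 261 + 319 + 957 = 1809
Since 1809 < 2871, 2871 is deficient.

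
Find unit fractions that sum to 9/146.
1/17 + 1/355 + 1/293704 + 1/129392765720

Greedy algorithm:
9/146: ceiling(146/9) = 17, use 1/17
7/2482: ceiling(2482/7) = 355, use 1/355
3/881110: ceiling(881110/3) = 293704, use 1/293704
1/129392765720: ceiling(129392765720/1) = 129392765720, use 1/129392765720
Result: 9/146 = 1/17 + 1/355 + 1/293704 + 1/129392765720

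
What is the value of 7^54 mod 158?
21

Repeated squaring. Binary of 54 = 110110.
7^1 ≡ 7 (mod 158); 7^2 ≡ 49 (mod 158); 7^4 ≡ 31 (mod 158); 7^8 ≡ 13 (mod 158); 7^16 ≡ 11 (mod 158); 7^32 ≡ 121 (mod 158)
7^54 = 7^2 × 7^4 × 7^16 × 7^32 ≡ 21 (mod 158)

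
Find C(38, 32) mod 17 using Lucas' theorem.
0

Using Lucas' theorem:
Write n=38 and k=32 in base 17:
n in base 17: [2, 4]
k in base 17: [1, 15]
C(38,32) mod 17 = ∏ C(n_i, k_i) mod 17
Digit binomials (mod 17): C(2,1) = 2; C(4,15) = 0 (k_i > n_i)
Product: 2 × 0 = 0 ≡ 0 (mod 17)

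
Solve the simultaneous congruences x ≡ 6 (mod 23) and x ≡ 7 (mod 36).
259

Using Chinese Remainder Theorem:
M = 23 × 36 = 828
M1 = 36, M2 = 23
y1 = 36^(-1) mod 23 = 16
y2 = 23^(-1) mod 36 = 11
x = (6×36×16 + 7×23×11) mod 828 = 259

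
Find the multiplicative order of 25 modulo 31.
3

31 is prime, so ord(25) divides φ(31) = 30.
Divisors of 30: 1, 2, 3, 5, 6, 10, 15, 30.
Repeated squaring: 25^1 ≡ 25, 25^2 ≡ 5, 25^4 ≡ 25, 25^8 ≡ 5, 25^16 ≡ 25 (mod 31).
Test 25^d mod 31 for each divisor d in increasing order:
25^1 ≡ 25
25^2 ≡ 5
25^3 = 25^2·25^1 ≡ 1  ← first divisor giving 1
The order is 3.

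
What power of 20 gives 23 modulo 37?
15

Baby-step giant-step with step n = ⌈√37⌉ = 7.
Baby steps 20^j mod 37 (j:value) for j=0..6: 0:1, 1:20, 2:30, 3:8, 4:12, 5:18, 6:27.
Giant-step multiplier: 20^(-7) ≡ 20^(36-7) = 20^29 ≡ 32 (mod 37).
Giant steps γ_i = 23·32^i mod 37: γ_0=23, γ_1=33, γ_2=20 (in table at j=1).
x = i·n + j = 2·7 + 1 = 15.
Check: 20^15 ≡ 23 (mod 37).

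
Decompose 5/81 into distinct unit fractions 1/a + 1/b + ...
1/17 + 1/345 + 1/158355

Greedy algorithm:
5/81: ceiling(81/5) = 17, use 1/17
4/1377: ceiling(1377/4) = 345, use 1/345
1/158355: ceiling(158355/1) = 158355, use 1/158355
Result: 5/81 = 1/17 + 1/345 + 1/158355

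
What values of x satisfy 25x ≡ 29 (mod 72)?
x ≡ 53 (mod 72)

gcd(25, 72) = 1, which divides 29, so solutions exist.
Find 25^(-1) mod 72 by the extended Euclidean algorithm:
72 = 2 × 25 + 22  ⟹  22 = (1)·72 + (-2)·25
25 = 1 × 22 + 3  ⟹  3 = (-1)·72 + (3)·25
22 = 7 × 3 + 1  ⟹  1 = (8)·72 + (-23)·25
So (-23)·25 ≡ 1 (mod 72), i.e. 25^(-1) ≡ -23 ≡ 49 (mod 72).
x ≡ 49 × 29 = 1421 ≡ 53 (mod 72).
Check: 25 × 53 = 1325 ≡ 29 (mod 72).
Unique solution: x ≡ 53 (mod 72)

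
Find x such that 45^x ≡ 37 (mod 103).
27

Baby-step giant-step with step n = ⌈√103⌉ = 11.
Baby steps 45^j mod 103 (j:value) for j=0..10: 0:1, 1:45, 2:68, 3:73, 4:92, 5:20, 6:76, 7:21, 8:18, 9:89, 10:91.
Giant-step multiplier: 45^(-11) ≡ 45^(102-11) = 45^91 ≡ 70 (mod 103).
Giant steps γ_i = 37·70^i mod 103: γ_0=37, γ_1=15, γ_2=20 (in table at j=5).
x = i·n + j = 2·11 + 5 = 27.
Check: 45^27 ≡ 37 (mod 103).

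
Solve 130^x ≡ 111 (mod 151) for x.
139

Baby-step giant-step with step n = ⌈√151⌉ = 13.
Baby steps 130^j mod 151 (j:value) for j=0..12: 0:1, 1:130, 2:139, 3:101, 4:144, 5:147, 6:84, 7:48, 8:49, 9:28, 10:16, 11:117, 12:110.
Giant-step multiplier: 130^(-13) ≡ 130^(150-13) = 130^137 ≡ 104 (mod 151).
Giant steps γ_i = 111·104^i mod 151: γ_0=111, γ_1=68, γ_2=126, γ_3=118, γ_4=41, γ_5=36, γ_6=120, γ_7=98, γ_8=75, γ_9=99, γ_10=28 (in table at j=9).
x = i·n + j = 10·13 + 9 = 139.
Check: 130^139 ≡ 111 (mod 151).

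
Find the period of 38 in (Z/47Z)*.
46

47 is prime, so ord(38) divides φ(47) = 46.
Divisors of 46: 1, 2, 23, 46.
Repeated squaring: 38^1 ≡ 38, 38^2 ≡ 34, 38^4 ≡ 28, 38^8 ≡ 32, 38^16 ≡ 37, 38^32 ≡ 6 (mod 47).
Test 38^d mod 47 for each divisor d in increasing order:
38^1 ≡ 38
38^2 ≡ 34
38^23 = 38^16·38^4·38^2·38^1 ≡ 46
38^46 = 38^32·38^8·38^4·38^2 ≡ 1  ← first divisor giving 1
The order is 46.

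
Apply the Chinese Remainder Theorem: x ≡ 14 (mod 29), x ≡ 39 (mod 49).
333

Using Chinese Remainder Theorem:
M = 29 × 49 = 1421
M1 = 49, M2 = 29
y1 = 49^(-1) mod 29 = 16
y2 = 29^(-1) mod 49 = 22
x = (14×49×16 + 39×29×22) mod 1421 = 333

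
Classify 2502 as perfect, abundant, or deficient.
abundant

Proper divisors of 2502: sum = 1 + 2 + 3 + 6 + 9 + 18 + 139 + 278 + 417 + 834 + 1251 = 2958
Since 2958 > 2502, 2502 is abundant.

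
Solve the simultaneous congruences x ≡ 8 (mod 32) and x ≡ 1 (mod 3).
40

Using Chinese Remainder Theorem:
M = 32 × 3 = 96
M1 = 3, M2 = 32
y1 = 3^(-1) mod 32 = 11
y2 = 32^(-1) mod 3 = 2
x = (8×3×11 + 1×32×2) mod 96 = 40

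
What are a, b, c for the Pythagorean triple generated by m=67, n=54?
(1573, 7236, 7405)

Euclid's formula: a = m² - n², b = 2mn, c = m² + n²
m = 67, n = 54
a = 67² - 54² = 4489 - 2916 = 1573
b = 2 × 67 × 54 = 7236
c = 67² + 54² = 4489 + 2916 = 7405
Verification: 1573² + 7236² = 2474329 + 52359696 = 54834025 = 7405² ✓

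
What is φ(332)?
164

332 = 2^2 × 83
φ(n) = n × ∏(1 - 1/p) for each prime p dividing n
φ(332) = 332 × (1 - 1/2) × (1 - 1/83) = 164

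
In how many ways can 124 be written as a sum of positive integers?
2841940500

p(n) counts ways to write n as a sum of positive integers (order ignored).
Euler's pentagonal recurrence: p(k) = p(k-1) + p(k-2) - p(k-5) - p(k-7) + p(k-12) + p(k-15) - ... (offsets j(3j∓1)/2, signs ++--, p(0)=1, p(<0)=0).
DP table for k = 0..123: p(0)=1, p(1)=1, p(2)=2, p(3)=3, p(4)=5, p(5)=7, p(6)=11, p(7)=15, p(8)=22, p(9)=30, p(10)=42, p(11)=56, p(12)=77, p(13)=101, p(14)=135, p(15)=176, p(16)=231, p(17)=297, p(18)=385, p(19)=490, p(20)=627, p(21)=792, p(22)=1002, p(23)=1255, p(24)=1575, p(25)=1958, p(26)=2436, p(27)=3010, p(28)=3718, p(29)=4565, p(30)=5604, p(31)=6842, p(32)=8349, p(33)=10143, p(34)=12310, p(35)=14883, p(36)=17977, p(37)=21637, p(38)=26015, p(39)=31185, p(40)=37338, p(41)=44583, p(42)=53174, p(43)=63261, p(44)=75175, p(45)=89134, p(46)=105558, p(47)=124754, p(48)=147273, p(49)=173525, p(50)=204226, p(51)=239943, p(52)=281589, p(53)=329931, p(54)=386155, p(55)=451276, p(56)=526823, p(57)=614154, p(58)=715220, p(59)=831820, p(60)=966467, p(61)=1121505, p(62)=1300156, p(63)=1505499, p(64)=1741630, p(65)=2012558, p(66)=2323520, p(67)=2679689, p(68)=3087735, p(69)=3554345, p(70)=4087968, p(71)=4697205, p(72)=5392783, p(73)=6185689, p(74)=7089500, p(75)=8118264, p(76)=9289091, p(77)=10619863, p(78)=12132164, p(79)=13848650, p(80)=15796476, p(81)=18004327, p(82)=20506255, p(83)=23338469, p(84)=26543660, p(85)=30167357, p(86)=34262962, p(87)=38887673, p(88)=44108109, p(89)=49995925, p(90)=56634173, p(91)=64112359, p(92)=72533807, p(93)=82010177, p(94)=92669720, p(95)=104651419, p(96)=118114304, p(97)=133230930, p(98)=150198136, p(99)=169229875, p(100)=190569292, p(101)=214481126, p(102)=241265379, p(103)=271248950, p(104)=304801365, p(105)=342325709, p(106)=384276336, p(107)=431149389, p(108)=483502844, p(109)=541946240, p(110)=607163746, p(111)=679903203, p(112)=761002156, p(113)=851376628, p(114)=952050665, p(115)=1064144451, p(116)=1188908248, p(117)=1327710076, p(118)=1482074143, p(119)=1653668665, p(120)=1844349560, p(121)=2056148051, p(122)=2291320912, p(123)=2552338241.
Final step: p(124) = p(123) + p(122) - p(119) - p(117) + p(112) + p(109) - p(102) - p(98) + p(89) + p(84) - p(73) - p(67) + p(54) + p(47) - p(32) - p(24) + p(7)
= 2552338241 + 2291320912 - 1653668665 - 1327710076 + 761002156 + 541946240 - 241265379 - 150198136 + 49995925 + 26543660 - 6185689 - 2679689 + 386155 + 124754 - 8349 - 1575 + 15
= 2841940500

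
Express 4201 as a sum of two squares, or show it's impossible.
40² + 51² (a=40, b=51)

Factorization: 4201 = 4201
By Fermat: n is sum of two squares iff every prime p ≡ 3 (mod 4) appears to even power.
All primes ≡ 3 (mod 4) appear to even power.
Search a = 0, 1, 2, … for 4201 - a² a perfect square: first hit at a = 40: 4201 - 1600 = 2601 = 51².
4201 = 40² + 51² = 1600 + 2601 ✓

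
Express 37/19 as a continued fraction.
[1; 1, 18]

Euclidean algorithm steps:
37 = 1 × 19 + 18
19 = 1 × 18 + 1
18 = 18 × 1 + 0
Continued fraction: [1; 1, 18]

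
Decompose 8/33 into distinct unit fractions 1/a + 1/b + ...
1/5 + 1/24 + 1/1320

Greedy algorithm:
8/33: ceiling(33/8) = 5, use 1/5
7/165: ceiling(165/7) = 24, use 1/24
1/1320: ceiling(1320/1) = 1320, use 1/1320
Result: 8/33 = 1/5 + 1/24 + 1/1320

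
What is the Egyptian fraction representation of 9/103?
1/12 + 1/248 + 1/76632

Greedy algorithm:
9/103: ceiling(103/9) = 12, use 1/12
5/1236: ceiling(1236/5) = 248, use 1/248
1/76632: ceiling(76632/1) = 76632, use 1/76632
Result: 9/103 = 1/12 + 1/248 + 1/76632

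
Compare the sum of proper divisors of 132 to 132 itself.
abundant

Proper divisors of 132: sum = 1 + 2 + 3 + 4 + 6 + 11 + 12 + 22 + 33 + 44 + 66 = 204
Since 204 > 132, 132 is abundant.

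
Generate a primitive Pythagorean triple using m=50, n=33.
(1411, 3300, 3589)

Euclid's formula: a = m² - n², b = 2mn, c = m² + n²
m = 50, n = 33
a = 50² - 33² = 2500 - 1089 = 1411
b = 2 × 50 × 33 = 3300
c = 50² + 33² = 2500 + 1089 = 3589
Verification: 1411² + 3300² = 1990921 + 10890000 = 12880921 = 3589² ✓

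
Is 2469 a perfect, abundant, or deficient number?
deficient

Proper divisors of 2469: sum = 1 + 3 + 823 = 827
Since 827 < 2469, 2469 is deficient.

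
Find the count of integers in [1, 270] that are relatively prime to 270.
72

270 = 2 × 3^3 × 5
φ(n) = n × ∏(1 - 1/p) for each prime p dividing n
φ(270) = 270 × (1 - 1/2) × (1 - 1/3) × (1 - 1/5) = 72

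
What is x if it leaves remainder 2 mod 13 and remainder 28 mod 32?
28

Using Chinese Remainder Theorem:
M = 13 × 32 = 416
M1 = 32, M2 = 13
y1 = 32^(-1) mod 13 = 11
y2 = 13^(-1) mod 32 = 5
x = (2×32×11 + 28×13×5) mod 416 = 28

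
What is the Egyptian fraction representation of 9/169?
1/19 + 1/1606 + 1/5156866

Greedy algorithm:
9/169: ceiling(169/9) = 19, use 1/19
2/3211: ceiling(3211/2) = 1606, use 1/1606
1/5156866: ceiling(5156866/1) = 5156866, use 1/5156866
Result: 9/169 = 1/19 + 1/1606 + 1/5156866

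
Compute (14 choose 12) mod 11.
3

Using Lucas' theorem:
Write n=14 and k=12 in base 11:
n in base 11: [1, 3]
k in base 11: [1, 1]
C(14,12) mod 11 = ∏ C(n_i, k_i) mod 11
Digit binomials (mod 11): C(1,1) = 1; C(3,1) = 3
Product: 1 × 3 = 3 ≡ 3 (mod 11)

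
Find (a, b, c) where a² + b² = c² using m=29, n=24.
(265, 1392, 1417)

Euclid's formula: a = m² - n², b = 2mn, c = m² + n²
m = 29, n = 24
a = 29² - 24² = 841 - 576 = 265
b = 2 × 29 × 24 = 1392
c = 29² + 24² = 841 + 576 = 1417
Verification: 265² + 1392² = 70225 + 1937664 = 2007889 = 1417² ✓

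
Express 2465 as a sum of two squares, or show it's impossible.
8² + 49² (a=8, b=49)

Factorization: 2465 = 5 × 17 × 29
By Fermat: n is sum of two squares iff every prime p ≡ 3 (mod 4) appears to even power.
All primes ≡ 3 (mod 4) appear to even power.
Search a = 0, 1, 2, … for 2465 - a² a perfect square: first hit at a = 8: 2465 - 64 = 2401 = 49².
2465 = 8² + 49² = 64 + 2401 ✓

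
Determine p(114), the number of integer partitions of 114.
952050665

p(n) counts ways to write n as a sum of positive integers (order ignored).
Euler's pentagonal recurrence: p(k) = p(k-1) + p(k-2) - p(k-5) - p(k-7) + p(k-12) + p(k-15) - ... (offsets j(3j∓1)/2, signs ++--, p(0)=1, p(<0)=0).
DP table for k = 0..113: p(0)=1, p(1)=1, p(2)=2, p(3)=3, p(4)=5, p(5)=7, p(6)=11, p(7)=15, p(8)=22, p(9)=30, p(10)=42, p(11)=56, p(12)=77, p(13)=101, p(14)=135, p(15)=176, p(16)=231, p(17)=297, p(18)=385, p(19)=490, p(20)=627, p(21)=792, p(22)=1002, p(23)=1255, p(24)=1575, p(25)=1958, p(26)=2436, p(27)=3010, p(28)=3718, p(29)=4565, p(30)=5604, p(31)=6842, p(32)=8349, p(33)=10143, p(34)=12310, p(35)=14883, p(36)=17977, p(37)=21637, p(38)=26015, p(39)=31185, p(40)=37338, p(41)=44583, p(42)=53174, p(43)=63261, p(44)=75175, p(45)=89134, p(46)=105558, p(47)=124754, p(48)=147273, p(49)=173525, p(50)=204226, p(51)=239943, p(52)=281589, p(53)=329931, p(54)=386155, p(55)=451276, p(56)=526823, p(57)=614154, p(58)=715220, p(59)=831820, p(60)=966467, p(61)=1121505, p(62)=1300156, p(63)=1505499, p(64)=1741630, p(65)=2012558, p(66)=2323520, p(67)=2679689, p(68)=3087735, p(69)=3554345, p(70)=4087968, p(71)=4697205, p(72)=5392783, p(73)=6185689, p(74)=7089500, p(75)=8118264, p(76)=9289091, p(77)=10619863, p(78)=12132164, p(79)=13848650, p(80)=15796476, p(81)=18004327, p(82)=20506255, p(83)=23338469, p(84)=26543660, p(85)=30167357, p(86)=34262962, p(87)=38887673, p(88)=44108109, p(89)=49995925, p(90)=56634173, p(91)=64112359, p(92)=72533807, p(93)=82010177, p(94)=92669720, p(95)=104651419, p(96)=118114304, p(97)=133230930, p(98)=150198136, p(99)=169229875, p(100)=190569292, p(101)=214481126, p(102)=241265379, p(103)=271248950, p(104)=304801365, p(105)=342325709, p(106)=384276336, p(107)=431149389, p(108)=483502844, p(109)=541946240, p(110)=607163746, p(111)=679903203, p(112)=761002156, p(113)=851376628.
Final step: p(114) = p(113) + p(112) - p(109) - p(107) + p(102) + p(99) - p(92) - p(88) + p(79) + p(74) - p(63) - p(57) + p(44) + p(37) - p(22) - p(14)
= 851376628 + 761002156 - 541946240 - 431149389 + 241265379 + 169229875 - 72533807 - 44108109 + 13848650 + 7089500 - 1505499 - 614154 + 75175 + 21637 - 1002 - 135
= 952050665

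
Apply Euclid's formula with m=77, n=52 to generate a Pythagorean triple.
(3225, 8008, 8633)

Euclid's formula: a = m² - n², b = 2mn, c = m² + n²
m = 77, n = 52
a = 77² - 52² = 5929 - 2704 = 3225
b = 2 × 77 × 52 = 8008
c = 77² + 52² = 5929 + 2704 = 8633
Verification: 3225² + 8008² = 10400625 + 64128064 = 74528689 = 8633² ✓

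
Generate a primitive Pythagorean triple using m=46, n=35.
(891, 3220, 3341)

Euclid's formula: a = m² - n², b = 2mn, c = m² + n²
m = 46, n = 35
a = 46² - 35² = 2116 - 1225 = 891
b = 2 × 46 × 35 = 3220
c = 46² + 35² = 2116 + 1225 = 3341
Verification: 891² + 3220² = 793881 + 10368400 = 11162281 = 3341² ✓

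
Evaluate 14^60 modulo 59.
19

Repeated squaring. Binary of 60 = 111100.
14^1 ≡ 14 (mod 59); 14^2 ≡ 19 (mod 59); 14^4 ≡ 7 (mod 59); 14^8 ≡ 49 (mod 59); 14^16 ≡ 41 (mod 59); 14^32 ≡ 29 (mod 59)
14^60 = 14^4 × 14^8 × 14^16 × 14^32 ≡ 19 (mod 59)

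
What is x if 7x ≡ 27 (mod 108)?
x ≡ 81 (mod 108)

gcd(7, 108) = 1, which divides 27, so solutions exist.
Find 7^(-1) mod 108 by the extended Euclidean algorithm:
108 = 15 × 7 + 3  ⟹  3 = (1)·108 + (-15)·7
7 = 2 × 3 + 1  ⟹  1 = (-2)·108 + (31)·7
So (31)·7 ≡ 1 (mod 108), i.e. 7^(-1) ≡ 31 (mod 108).
x ≡ 31 × 27 = 837 ≡ 81 (mod 108).
Check: 7 × 81 = 567 ≡ 27 (mod 108).
Unique solution: x ≡ 81 (mod 108)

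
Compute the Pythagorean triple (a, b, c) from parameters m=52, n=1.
(2703, 104, 2705)

Euclid's formula: a = m² - n², b = 2mn, c = m² + n²
m = 52, n = 1
a = 52² - 1² = 2704 - 1 = 2703
b = 2 × 52 × 1 = 104
c = 52² + 1² = 2704 + 1 = 2705
Verification: 2703² + 104² = 7306209 + 10816 = 7317025 = 2705² ✓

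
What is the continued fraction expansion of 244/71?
[3; 2, 3, 2, 4]

Euclidean algorithm steps:
244 = 3 × 71 + 31
71 = 2 × 31 + 9
31 = 3 × 9 + 4
9 = 2 × 4 + 1
4 = 4 × 1 + 0
Continued fraction: [3; 2, 3, 2, 4]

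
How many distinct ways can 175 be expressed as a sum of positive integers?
435157697830

p(n) counts ways to write n as a sum of positive integers (order ignored).
Euler's pentagonal recurrence: p(k) = p(k-1) + p(k-2) - p(k-5) - p(k-7) + p(k-12) + p(k-15) - ... (offsets j(3j∓1)/2, signs ++--, p(0)=1, p(<0)=0).
DP table for k = 0..174: p(0)=1, p(1)=1, p(2)=2, p(3)=3, p(4)=5, p(5)=7, p(6)=11, p(7)=15, p(8)=22, p(9)=30, p(10)=42, p(11)=56, p(12)=77, p(13)=101, p(14)=135, p(15)=176, p(16)=231, p(17)=297, p(18)=385, p(19)=490, p(20)=627, p(21)=792, p(22)=1002, p(23)=1255, p(24)=1575, p(25)=1958, p(26)=2436, p(27)=3010, p(28)=3718, p(29)=4565, p(30)=5604, p(31)=6842, p(32)=8349, p(33)=10143, p(34)=12310, p(35)=14883, p(36)=17977, p(37)=21637, p(38)=26015, p(39)=31185, p(40)=37338, p(41)=44583, p(42)=53174, p(43)=63261, p(44)=75175, p(45)=89134, p(46)=105558, p(47)=124754, p(48)=147273, p(49)=173525, p(50)=204226, p(51)=239943, p(52)=281589, p(53)=329931, p(54)=386155, p(55)=451276, p(56)=526823, p(57)=614154, p(58)=715220, p(59)=831820, p(60)=966467, p(61)=1121505, p(62)=1300156, p(63)=1505499, p(64)=1741630, p(65)=2012558, p(66)=2323520, p(67)=2679689, p(68)=3087735, p(69)=3554345, p(70)=4087968, p(71)=4697205, p(72)=5392783, p(73)=6185689, p(74)=7089500, p(75)=8118264, p(76)=9289091, p(77)=10619863, p(78)=12132164, p(79)=13848650, p(80)=15796476, p(81)=18004327, p(82)=20506255, p(83)=23338469, p(84)=26543660, p(85)=30167357, p(86)=34262962, p(87)=38887673, p(88)=44108109, p(89)=49995925, p(90)=56634173, p(91)=64112359, p(92)=72533807, p(93)=82010177, p(94)=92669720, p(95)=104651419, p(96)=118114304, p(97)=133230930, p(98)=150198136, p(99)=169229875, p(100)=190569292, p(101)=214481126, p(102)=241265379, p(103)=271248950, p(104)=304801365, p(105)=342325709, p(106)=384276336, p(107)=431149389, p(108)=483502844, p(109)=541946240, p(110)=607163746, p(111)=679903203, p(112)=761002156, p(113)=851376628, p(114)=952050665, p(115)=1064144451, p(116)=1188908248, p(117)=1327710076, p(118)=1482074143, p(119)=1653668665, p(120)=1844349560, p(121)=2056148051, p(122)=2291320912, p(123)=2552338241, p(124)=2841940500, p(125)=3163127352, p(126)=3519222692, p(127)=3913864295, p(128)=4351078600, p(129)=4835271870, p(130)=5371315400, p(131)=5964539504, p(132)=6620830889, p(133)=7346629512, p(134)=8149040695, p(135)=9035836076, p(136)=10015581680, p(137)=11097645016, p(138)=12292341831, p(139)=13610949895, p(140)=15065878135, p(141)=16670689208, p(142)=18440293320, p(143)=20390982757, p(144)=22540654445, p(145)=24908858009, p(146)=27517052599, p(147)=30388671978, p(148)=33549419497, p(149)=37027355200, p(150)=40853235313, p(151)=45060624582, p(152)=49686288421, p(153)=54770336324, p(154)=60356673280, p(155)=66493182097, p(156)=73232243759, p(157)=80630964769, p(158)=88751778802, p(159)=97662728555, p(160)=107438159466, p(161)=118159068427, p(162)=129913904637, p(163)=142798995930, p(164)=156919475295, p(165)=172389800255, p(166)=189334822579, p(167)=207890420102, p(168)=228204732751, p(169)=250438925115, p(170)=274768617130, p(171)=301384802048, p(172)=330495499613, p(173)=362326859895, p(174)=397125074750.
Final step: p(175) = p(174) + p(173) - p(170) - p(168) + p(163) + p(160) - p(153) - p(149) + p(140) + p(135) - p(124) - p(118) + p(105) + p(98) - p(83) - p(75) + p(58) + p(49) - p(30) - p(20)
= 397125074750 + 362326859895 - 274768617130 - 228204732751 + 142798995930 + 107438159466 - 54770336324 - 37027355200 + 15065878135 + 9035836076 - 2841940500 - 1482074143 + 342325709 + 150198136 - 23338469 - 8118264 + 715220 + 173525 - 5604 - 627
= 435157697830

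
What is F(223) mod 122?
11

Matrix identity: Q^n = [[F_(n+1), F_n], [F_n, F_(n-1)]] with Q = [[1,1],[1,0]].
n = 223 = 11011111₂. Square-and-multiply, entries mod 122:
Q^1 = [[1,1],[1,0]]
Q^3 = (Q^1)²·Q = [[3,2],[2,1]]
Q^6 = (Q^3)² = [[13,8],[8,5]]
Q^13 = (Q^6)²·Q = [[11,111],[111,22]]
Q^27 = (Q^13)²·Q = [[1,120],[120,3]]
Q^55 = (Q^27)²·Q = [[119,5],[5,114]]
Q^111 = (Q^55)²·Q = [[101,34],[34,67]]
Q^223 = (Q^111)²·Q = [[111,11],[11,100]]
F_223 mod 122 = Q^223[0][1] = 11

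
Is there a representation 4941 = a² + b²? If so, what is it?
45² + 54² (a=45, b=54)

Factorization: 4941 = 3^4 × 61
By Fermat: n is sum of two squares iff every prime p ≡ 3 (mod 4) appears to even power.
All primes ≡ 3 (mod 4) appear to even power.
Search a = 0, 1, 2, … for 4941 - a² a perfect square: first hit at a = 45: 4941 - 2025 = 2916 = 54².
4941 = 45² + 54² = 2025 + 2916 ✓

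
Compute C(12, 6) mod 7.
0

Using Lucas' theorem:
Write n=12 and k=6 in base 7:
n in base 7: [1, 5]
k in base 7: [0, 6]
C(12,6) mod 7 = ∏ C(n_i, k_i) mod 7
Digit binomials (mod 7): C(1,0) = 1; C(5,6) = 0 (k_i > n_i)
Product: 1 × 0 = 0 ≡ 0 (mod 7)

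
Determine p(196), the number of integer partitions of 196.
2814570987591

p(n) counts ways to write n as a sum of positive integers (order ignored).
Euler's pentagonal recurrence: p(k) = p(k-1) + p(k-2) - p(k-5) - p(k-7) + p(k-12) + p(k-15) - ... (offsets j(3j∓1)/2, signs ++--, p(0)=1, p(<0)=0).
DP table for k = 0..195: p(0)=1, p(1)=1, p(2)=2, p(3)=3, p(4)=5, p(5)=7, p(6)=11, p(7)=15, p(8)=22, p(9)=30, p(10)=42, p(11)=56, p(12)=77, p(13)=101, p(14)=135, p(15)=176, p(16)=231, p(17)=297, p(18)=385, p(19)=490, p(20)=627, p(21)=792, p(22)=1002, p(23)=1255, p(24)=1575, p(25)=1958, p(26)=2436, p(27)=3010, p(28)=3718, p(29)=4565, p(30)=5604, p(31)=6842, p(32)=8349, p(33)=10143, p(34)=12310, p(35)=14883, p(36)=17977, p(37)=21637, p(38)=26015, p(39)=31185, p(40)=37338, p(41)=44583, p(42)=53174, p(43)=63261, p(44)=75175, p(45)=89134, p(46)=105558, p(47)=124754, p(48)=147273, p(49)=173525, p(50)=204226, p(51)=239943, p(52)=281589, p(53)=329931, p(54)=386155, p(55)=451276, p(56)=526823, p(57)=614154, p(58)=715220, p(59)=831820, p(60)=966467, p(61)=1121505, p(62)=1300156, p(63)=1505499, p(64)=1741630, p(65)=2012558, p(66)=2323520, p(67)=2679689, p(68)=3087735, p(69)=3554345, p(70)=4087968, p(71)=4697205, p(72)=5392783, p(73)=6185689, p(74)=7089500, p(75)=8118264, p(76)=9289091, p(77)=10619863, p(78)=12132164, p(79)=13848650, p(80)=15796476, p(81)=18004327, p(82)=20506255, p(83)=23338469, p(84)=26543660, p(85)=30167357, p(86)=34262962, p(87)=38887673, p(88)=44108109, p(89)=49995925, p(90)=56634173, p(91)=64112359, p(92)=72533807, p(93)=82010177, p(94)=92669720, p(95)=104651419, p(96)=118114304, p(97)=133230930, p(98)=150198136, p(99)=169229875, p(100)=190569292, p(101)=214481126, p(102)=241265379, p(103)=271248950, p(104)=304801365, p(105)=342325709, p(106)=384276336, p(107)=431149389, p(108)=483502844, p(109)=541946240, p(110)=607163746, p(111)=679903203, p(112)=761002156, p(113)=851376628, p(114)=952050665, p(115)=1064144451, p(116)=1188908248, p(117)=1327710076, p(118)=1482074143, p(119)=1653668665, p(120)=1844349560, p(121)=2056148051, p(122)=2291320912, p(123)=2552338241, p(124)=2841940500, p(125)=3163127352, p(126)=3519222692, p(127)=3913864295, p(128)=4351078600, p(129)=4835271870, p(130)=5371315400, p(131)=5964539504, p(132)=6620830889, p(133)=7346629512, p(134)=8149040695, p(135)=9035836076, p(136)=10015581680, p(137)=11097645016, p(138)=12292341831, p(139)=13610949895, p(140)=15065878135, p(141)=16670689208, p(142)=18440293320, p(143)=20390982757, p(144)=22540654445, p(145)=24908858009, p(146)=27517052599, p(147)=30388671978, p(148)=33549419497, p(149)=37027355200, p(150)=40853235313, p(151)=45060624582, p(152)=49686288421, p(153)=54770336324, p(154)=60356673280, p(155)=66493182097, p(156)=73232243759, p(157)=80630964769, p(158)=88751778802, p(159)=97662728555, p(160)=107438159466, p(161)=118159068427, p(162)=129913904637, p(163)=142798995930, p(164)=156919475295, p(165)=172389800255, p(166)=189334822579, p(167)=207890420102, p(168)=228204732751, p(169)=250438925115, p(170)=274768617130, p(171)=301384802048, p(172)=330495499613, p(173)=362326859895, p(174)=397125074750, p(175)=435157697830, p(176)=476715857290, p(177)=522115831195, p(178)=571701605655, p(179)=625846753120, p(180)=684957390936, p(181)=749474411781, p(182)=819876908323, p(183)=896684817527, p(184)=980462880430, p(185)=1071823774337, p(186)=1171432692373, p(187)=1280011042268, p(188)=1398341745571, p(189)=1527273599625, p(190)=1667727404093, p(191)=1820701100652, p(192)=1987276856363, p(193)=2168627105469, p(194)=2366022741845, p(195)=2580840212973.
Final step: p(196) = p(195) + p(194) - p(191) - p(189) + p(184) + p(181) - p(174) - p(170) + p(161) + p(156) - p(145) - p(139) + p(126) + p(119) - p(104) - p(96) + p(79) + p(70) - p(51) - p(41) + p(20) + p(9)
= 2580840212973 + 2366022741845 - 1820701100652 - 1527273599625 + 980462880430 + 749474411781 - 397125074750 - 274768617130 + 118159068427 + 73232243759 - 24908858009 - 13610949895 + 3519222692 + 1653668665 - 304801365 - 118114304 + 13848650 + 4087968 - 239943 - 44583 + 627 + 30
= 2814570987591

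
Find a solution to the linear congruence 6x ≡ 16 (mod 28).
x ≡ 12 (mod 14)

gcd(6, 28) = 2, which divides 16, so solutions exist.
Divide through by 2: 3x ≡ 8 (mod 14).
Find 3^(-1) mod 14 by the extended Euclidean algorithm:
14 = 4 × 3 + 2  ⟹  2 = (1)·14 + (-4)·3
3 = 1 × 2 + 1  ⟹  1 = (-1)·14 + (5)·3
So (5)·3 ≡ 1 (mod 14), i.e. 3^(-1) ≡ 5 (mod 14).
x ≡ 5 × 8 = 40 ≡ 12 (mod 14).
Check: 6 × 12 = 72 ≡ 16 (mod 28).
x ≡ 12 (mod 14), giving 2 solutions mod 28.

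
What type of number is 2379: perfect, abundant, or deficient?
deficient

Proper divisors of 2379: sum = 1 + 3 + 13 + 39 + 61 + 183 + 793 = 1093
Since 1093 < 2379, 2379 is deficient.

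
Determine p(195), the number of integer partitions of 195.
2580840212973

p(n) counts ways to write n as a sum of positive integers (order ignored).
Euler's pentagonal recurrence: p(k) = p(k-1) + p(k-2) - p(k-5) - p(k-7) + p(k-12) + p(k-15) - ... (offsets j(3j∓1)/2, signs ++--, p(0)=1, p(<0)=0).
DP table for k = 0..194: p(0)=1, p(1)=1, p(2)=2, p(3)=3, p(4)=5, p(5)=7, p(6)=11, p(7)=15, p(8)=22, p(9)=30, p(10)=42, p(11)=56, p(12)=77, p(13)=101, p(14)=135, p(15)=176, p(16)=231, p(17)=297, p(18)=385, p(19)=490, p(20)=627, p(21)=792, p(22)=1002, p(23)=1255, p(24)=1575, p(25)=1958, p(26)=2436, p(27)=3010, p(28)=3718, p(29)=4565, p(30)=5604, p(31)=6842, p(32)=8349, p(33)=10143, p(34)=12310, p(35)=14883, p(36)=17977, p(37)=21637, p(38)=26015, p(39)=31185, p(40)=37338, p(41)=44583, p(42)=53174, p(43)=63261, p(44)=75175, p(45)=89134, p(46)=105558, p(47)=124754, p(48)=147273, p(49)=173525, p(50)=204226, p(51)=239943, p(52)=281589, p(53)=329931, p(54)=386155, p(55)=451276, p(56)=526823, p(57)=614154, p(58)=715220, p(59)=831820, p(60)=966467, p(61)=1121505, p(62)=1300156, p(63)=1505499, p(64)=1741630, p(65)=2012558, p(66)=2323520, p(67)=2679689, p(68)=3087735, p(69)=3554345, p(70)=4087968, p(71)=4697205, p(72)=5392783, p(73)=6185689, p(74)=7089500, p(75)=8118264, p(76)=9289091, p(77)=10619863, p(78)=12132164, p(79)=13848650, p(80)=15796476, p(81)=18004327, p(82)=20506255, p(83)=23338469, p(84)=26543660, p(85)=30167357, p(86)=34262962, p(87)=38887673, p(88)=44108109, p(89)=49995925, p(90)=56634173, p(91)=64112359, p(92)=72533807, p(93)=82010177, p(94)=92669720, p(95)=104651419, p(96)=118114304, p(97)=133230930, p(98)=150198136, p(99)=169229875, p(100)=190569292, p(101)=214481126, p(102)=241265379, p(103)=271248950, p(104)=304801365, p(105)=342325709, p(106)=384276336, p(107)=431149389, p(108)=483502844, p(109)=541946240, p(110)=607163746, p(111)=679903203, p(112)=761002156, p(113)=851376628, p(114)=952050665, p(115)=1064144451, p(116)=1188908248, p(117)=1327710076, p(118)=1482074143, p(119)=1653668665, p(120)=1844349560, p(121)=2056148051, p(122)=2291320912, p(123)=2552338241, p(124)=2841940500, p(125)=3163127352, p(126)=3519222692, p(127)=3913864295, p(128)=4351078600, p(129)=4835271870, p(130)=5371315400, p(131)=5964539504, p(132)=6620830889, p(133)=7346629512, p(134)=8149040695, p(135)=9035836076, p(136)=10015581680, p(137)=11097645016, p(138)=12292341831, p(139)=13610949895, p(140)=15065878135, p(141)=16670689208, p(142)=18440293320, p(143)=20390982757, p(144)=22540654445, p(145)=24908858009, p(146)=27517052599, p(147)=30388671978, p(148)=33549419497, p(149)=37027355200, p(150)=40853235313, p(151)=45060624582, p(152)=49686288421, p(153)=54770336324, p(154)=60356673280, p(155)=66493182097, p(156)=73232243759, p(157)=80630964769, p(158)=88751778802, p(159)=97662728555, p(160)=107438159466, p(161)=118159068427, p(162)=129913904637, p(163)=142798995930, p(164)=156919475295, p(165)=172389800255, p(166)=189334822579, p(167)=207890420102, p(168)=228204732751, p(169)=250438925115, p(170)=274768617130, p(171)=301384802048, p(172)=330495499613, p(173)=362326859895, p(174)=397125074750, p(175)=435157697830, p(176)=476715857290, p(177)=522115831195, p(178)=571701605655, p(179)=625846753120, p(180)=684957390936, p(181)=749474411781, p(182)=819876908323, p(183)=896684817527, p(184)=980462880430, p(185)=1071823774337, p(186)=1171432692373, p(187)=1280011042268, p(188)=1398341745571, p(189)=1527273599625, p(190)=1667727404093, p(191)=1820701100652, p(192)=1987276856363, p(193)=2168627105469, p(194)=2366022741845.
Final step: p(195) = p(194) + p(193) - p(190) - p(188) + p(183) + p(180) - p(173) - p(169) + p(160) + p(155) - p(144) - p(138) + p(125) + p(118) - p(103) - p(95) + p(78) + p(69) - p(50) - p(40) + p(19) + p(8)
= 2366022741845 + 2168627105469 - 1667727404093 - 1398341745571 + 896684817527 + 684957390936 - 362326859895 - 250438925115 + 107438159466 + 66493182097 - 22540654445 - 12292341831 + 3163127352 + 1482074143 - 271248950 - 104651419 + 12132164 + 3554345 - 204226 - 37338 + 490 + 22
= 2580840212973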